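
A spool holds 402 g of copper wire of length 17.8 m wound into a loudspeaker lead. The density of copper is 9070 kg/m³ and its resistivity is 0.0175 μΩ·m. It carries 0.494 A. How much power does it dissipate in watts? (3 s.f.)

0.0305 W

ρ = 0.0175 μΩ·m = 1.75×10^-8 Ω·m
A = m/(density·L) = 0.402/(9070×17.8) = 2.4900e-06 m²
R = ρL/A = (1.75×10^-8)(17.8)/(2.4900e-06) = 0.1251 Ω
P = I²R = (0.494)² × 0.1251 = 0.0305 W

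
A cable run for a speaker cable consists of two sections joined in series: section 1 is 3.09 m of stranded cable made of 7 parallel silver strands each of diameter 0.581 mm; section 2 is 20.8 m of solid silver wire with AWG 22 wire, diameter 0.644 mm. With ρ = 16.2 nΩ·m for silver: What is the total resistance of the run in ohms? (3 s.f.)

ρ = 16.2 nΩ·m = 1.62×10^-8 Ω·m
Section 1: A_strand = π(2.9050e-04)² = 2.651e-07 m²; R₁ = ρL/(N·A_s) = (1.62×10^-8)(3.09)/(7×2.651e-07) = 0.02697 Ω
Section 2: A = π(0.644/2 mm)² = π(3.2200e-04 m)² = 3.257e-07 m²
R₂ = (1.62×10^-8)(20.8)/(3.257e-07) = 1.034 Ω
R = R₁ + R₂ = 1.06 Ω

1.06 Ω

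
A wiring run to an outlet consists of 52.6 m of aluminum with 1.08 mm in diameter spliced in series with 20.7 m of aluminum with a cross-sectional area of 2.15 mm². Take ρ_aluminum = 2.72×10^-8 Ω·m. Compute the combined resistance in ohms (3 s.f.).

1.82 Ω

Segment 1: A = π(d/2)² = π(5.4000e-04 m)² = 9.161e-07 m²
R₁ = ρL/A = (2.72×10^-8)(52.6)/(9.161e-07) = 1.562 Ω
Segment 2: A = 2.15 mm² = 2.150e-06 m²
R₂ = (2.72×10^-8)(20.7)/(2.150e-06) = 0.2619 Ω
R = R₁ + R₂ = 1.82 Ω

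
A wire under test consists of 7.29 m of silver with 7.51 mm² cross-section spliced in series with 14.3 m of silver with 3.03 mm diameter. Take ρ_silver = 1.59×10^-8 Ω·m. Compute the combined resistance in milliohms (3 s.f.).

47.0 mΩ

Segment 1: A = 7.51 mm² = 7.510e-06 m²
R₁ = ρL/A = (1.59×10^-8)(7.29)/(7.510e-06) = 0.01543 Ω
Segment 2: A = π(d/2)² = π(1.5150e-03 m)² = 7.211e-06 m²
R₂ = (1.59×10^-8)(14.3)/(7.211e-06) = 0.03153 Ω
R = R₁ + R₂ = 47.0 mΩ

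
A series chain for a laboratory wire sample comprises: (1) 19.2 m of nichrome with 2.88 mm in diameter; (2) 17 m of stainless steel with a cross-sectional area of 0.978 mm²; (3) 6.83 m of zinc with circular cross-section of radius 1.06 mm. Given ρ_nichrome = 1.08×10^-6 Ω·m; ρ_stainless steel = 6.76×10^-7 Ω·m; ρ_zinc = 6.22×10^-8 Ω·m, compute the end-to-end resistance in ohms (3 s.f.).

Seg 1: A = π(d/2)² = π(1.4400e-03 m)² = 6.514e-06 m²
R_1 = (1.08×10^-6)(19.2)/(6.514e-06) = 3.183 Ω
Seg 2: A = 0.978 mm² = 9.780e-07 m²
R_2 = (6.76×10^-7)(17)/(9.780e-07) = 11.75 Ω
Seg 3: A = πr² = π(1.0600e-03 m)² = 3.530e-06 m²
R_3 = (6.22×10^-8)(6.83)/(3.530e-06) = 0.1204 Ω
R_total = R_1 + R_2 + R_3 = 15.1 Ω

15.1 Ω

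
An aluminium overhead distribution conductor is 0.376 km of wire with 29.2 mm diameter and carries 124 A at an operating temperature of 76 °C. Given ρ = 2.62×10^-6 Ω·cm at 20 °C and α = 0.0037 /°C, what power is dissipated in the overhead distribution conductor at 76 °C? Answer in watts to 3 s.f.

273 W

ρ = 2.62×10^-6 Ω·cm = 2.62×10^-8 Ω·m
A = π(d/2)² = π(1.4600e-02 m)² = 6.697e-04 m²
R₍20₎ = ρL/A = (2.62×10^-8)(376)/(6.697e-04) = 0.01471 Ω
R₍76₎ = R₍20₎(1 + αΔT) = 0.01471 × (1 + 0.0037×56) = 0.01776 Ω
P = I²R = (124)² × 0.01776 = 273 W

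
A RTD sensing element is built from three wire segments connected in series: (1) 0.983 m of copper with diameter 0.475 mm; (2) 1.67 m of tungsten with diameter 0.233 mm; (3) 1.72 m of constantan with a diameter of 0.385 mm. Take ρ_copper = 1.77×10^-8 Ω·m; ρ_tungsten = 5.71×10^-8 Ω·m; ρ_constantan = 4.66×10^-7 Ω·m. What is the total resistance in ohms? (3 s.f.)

9.22 Ω

Seg 1: A = π(d/2)² = π(2.3750e-04 m)² = 1.772e-07 m²
R_1 = (1.77×10^-8)(0.983)/(1.772e-07) = 0.09819 Ω
Seg 2: A = π(d/2)² = π(1.1650e-04 m)² = 4.264e-08 m²
R_2 = (5.71×10^-8)(1.67)/(4.264e-08) = 2.236 Ω
Seg 3: A = π(d/2)² = π(1.9250e-04 m)² = 1.164e-07 m²
R_3 = (4.66×10^-7)(1.72)/(1.164e-07) = 6.885 Ω
R_total = R_1 + R_2 + R_3 = 9.22 Ω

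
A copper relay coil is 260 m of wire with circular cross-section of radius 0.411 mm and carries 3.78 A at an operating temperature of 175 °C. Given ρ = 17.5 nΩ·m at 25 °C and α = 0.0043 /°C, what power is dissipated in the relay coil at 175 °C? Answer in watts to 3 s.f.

202 W

ρ = 17.5 nΩ·m = 1.75×10^-8 Ω·m
A = πr² = π(4.1100e-04 m)² = 5.307e-07 m²
R₍25₎ = ρL/A = (1.75×10^-8)(260)/(5.307e-07) = 8.574 Ω
R₍175₎ = R₍25₎(1 + αΔT) = 8.574 × (1 + 0.0043×150) = 14.1 Ω
P = I²R = (3.78)² × 14.1 = 202 W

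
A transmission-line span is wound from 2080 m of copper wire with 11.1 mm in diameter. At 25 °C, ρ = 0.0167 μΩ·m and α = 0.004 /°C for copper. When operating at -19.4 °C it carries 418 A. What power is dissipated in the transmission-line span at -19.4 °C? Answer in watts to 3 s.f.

ρ = 0.0167 μΩ·m = 1.67×10^-8 Ω·m
A = π(d/2)² = π(5.5500e-03 m)² = 9.677e-05 m²
R₍25₎ = ρL/A = (1.67×10^-8)(2080)/(9.677e-05) = 0.359 Ω
R₍-19.4₎ = R₍25₎(1 + αΔT) = 0.359 × (1 + 0.004×-44.4) = 0.2952 Ω
P = I²R = (418)² × 0.2952 = 51600 W

51600 W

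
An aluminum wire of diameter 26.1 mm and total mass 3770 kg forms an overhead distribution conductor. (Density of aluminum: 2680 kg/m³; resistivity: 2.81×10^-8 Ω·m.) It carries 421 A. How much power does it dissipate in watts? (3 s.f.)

A = π(d/2)² = π(1.3050e-02 m)² = 5.3502e-04 m²
L = m/(density·A) = 3770/(2680×5.3502e-04) = 2629 m
R = ρL/A = (2.81×10^-8)(2629)/(5.3502e-04) = 0.1381 Ω
P = I²R = (421)² × 0.1381 = 24500 W

24500 W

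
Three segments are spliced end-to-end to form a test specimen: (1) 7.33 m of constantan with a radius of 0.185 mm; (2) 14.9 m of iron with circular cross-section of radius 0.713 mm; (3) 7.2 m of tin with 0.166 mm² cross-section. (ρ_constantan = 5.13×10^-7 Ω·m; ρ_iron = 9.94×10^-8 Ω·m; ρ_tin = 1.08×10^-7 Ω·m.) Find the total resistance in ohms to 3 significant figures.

Seg 1: A = πr² = π(1.8500e-04 m)² = 1.075e-07 m²
R_1 = (5.13×10^-7)(7.33)/(1.075e-07) = 34.97 Ω
Seg 2: A = πr² = π(7.1300e-04 m)² = 1.597e-06 m²
R_2 = (9.94×10^-8)(14.9)/(1.597e-06) = 0.9274 Ω
Seg 3: A = 0.166 mm² = 1.660e-07 m²
R_3 = (1.08×10^-7)(7.2)/(1.660e-07) = 4.684 Ω
R_total = R_1 + R_2 + R_3 = 40.6 Ω

40.6 Ω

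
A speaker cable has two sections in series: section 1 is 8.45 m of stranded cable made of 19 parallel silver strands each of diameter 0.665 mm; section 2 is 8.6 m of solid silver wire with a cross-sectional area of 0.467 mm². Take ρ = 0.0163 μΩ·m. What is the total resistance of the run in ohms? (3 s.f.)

0.321 Ω

ρ = 0.0163 μΩ·m = 1.63×10^-8 Ω·m
Section 1: A_strand = π(3.3250e-04)² = 3.473e-07 m²; R₁ = ρL/(N·A_s) = (1.63×10^-8)(8.45)/(19×3.473e-07) = 0.02087 Ω
Section 2: A = 0.467 mm² = 4.670e-07 m²
R₂ = (1.63×10^-8)(8.6)/(4.670e-07) = 0.3002 Ω
R = R₁ + R₂ = 0.321 Ω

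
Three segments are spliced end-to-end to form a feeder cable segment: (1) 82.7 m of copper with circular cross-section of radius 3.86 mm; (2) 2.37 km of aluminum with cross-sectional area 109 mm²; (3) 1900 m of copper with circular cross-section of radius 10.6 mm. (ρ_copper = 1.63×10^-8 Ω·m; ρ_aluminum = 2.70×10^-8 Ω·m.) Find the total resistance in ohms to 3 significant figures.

0.704 Ω

Seg 1: A = πr² = π(3.8600e-03 m)² = 4.681e-05 m²
R_1 = (1.63×10^-8)(82.7)/(4.681e-05) = 0.0288 Ω
Seg 2: A = 109 mm² = 1.090e-04 m²
R_2 = (2.70×10^-8)(2370)/(1.090e-04) = 0.5871 Ω
Seg 3: A = πr² = π(1.0600e-02 m)² = 3.530e-04 m²
R_3 = (1.63×10^-8)(1900)/(3.530e-04) = 0.08774 Ω
R_total = R_1 + R_2 + R_3 = 0.704 Ω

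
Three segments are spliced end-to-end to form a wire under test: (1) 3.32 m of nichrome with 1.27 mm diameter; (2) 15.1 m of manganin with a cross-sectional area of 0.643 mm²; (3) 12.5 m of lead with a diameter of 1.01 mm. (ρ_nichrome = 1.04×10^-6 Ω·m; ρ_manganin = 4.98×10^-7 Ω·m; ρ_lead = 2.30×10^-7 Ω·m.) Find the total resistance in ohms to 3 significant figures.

18.0 Ω

Seg 1: A = π(d/2)² = π(6.3500e-04 m)² = 1.267e-06 m²
R_1 = (1.04×10^-6)(3.32)/(1.267e-06) = 2.726 Ω
Seg 2: A = 0.643 mm² = 6.430e-07 m²
R_2 = (4.98×10^-7)(15.1)/(6.430e-07) = 11.69 Ω
Seg 3: A = π(d/2)² = π(5.0500e-04 m)² = 8.012e-07 m²
R_3 = (2.30×10^-7)(12.5)/(8.012e-07) = 3.588 Ω
R_total = R_1 + R_2 + R_3 = 18.0 Ω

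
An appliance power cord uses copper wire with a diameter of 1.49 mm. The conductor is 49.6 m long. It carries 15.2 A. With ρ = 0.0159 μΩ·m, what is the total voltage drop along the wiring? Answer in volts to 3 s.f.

6.87 V

ρ = 0.0159 μΩ·m = 1.59×10^-8 Ω·m
A = π(d/2)² = π(7.4500e-04 m)² = 1.744e-06 m²
R = ρL/A = (1.59×10^-8)(49.6)/(1.744e-06) = 0.4523 Ω
V = IR = 15.2 × 0.4523 = 6.87 V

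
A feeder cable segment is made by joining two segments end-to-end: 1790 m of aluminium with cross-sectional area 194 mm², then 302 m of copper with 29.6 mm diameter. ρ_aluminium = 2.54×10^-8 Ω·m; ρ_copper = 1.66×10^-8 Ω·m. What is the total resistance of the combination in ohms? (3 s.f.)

0.242 Ω

Segment 1: A = 194 mm² = 1.940e-04 m²
R₁ = ρL/A = (2.54×10^-8)(1790)/(1.940e-04) = 0.2344 Ω
Segment 2: A = π(d/2)² = π(1.4800e-02 m)² = 6.881e-04 m²
R₂ = (1.66×10^-8)(302)/(6.881e-04) = 0.007285 Ω
R = R₁ + R₂ = 0.242 Ω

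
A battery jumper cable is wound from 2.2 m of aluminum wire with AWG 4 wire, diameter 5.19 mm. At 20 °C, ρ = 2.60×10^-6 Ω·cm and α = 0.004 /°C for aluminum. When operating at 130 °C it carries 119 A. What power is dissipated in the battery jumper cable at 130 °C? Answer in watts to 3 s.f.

55.1 W

ρ = 2.60×10^-6 Ω·cm = 2.60×10^-8 Ω·m
A = π(5.19/2 mm)² = π(2.5950e-03 m)² = 2.116e-05 m²
R₍20₎ = ρL/A = (2.60×10^-8)(2.2)/(2.116e-05) = 0.002704 Ω
R₍130₎ = R₍20₎(1 + αΔT) = 0.002704 × (1 + 0.004×110) = 0.003893 Ω
P = I²R = (119)² × 0.003893 = 55.1 W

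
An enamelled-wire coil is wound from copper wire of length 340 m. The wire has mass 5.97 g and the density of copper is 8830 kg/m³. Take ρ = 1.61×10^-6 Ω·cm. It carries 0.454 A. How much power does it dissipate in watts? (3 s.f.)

ρ = 1.61×10^-6 Ω·cm = 1.61×10^-8 Ω·m
A = m/(density·L) = 0.00597/(8830×340) = 1.9885e-09 m²
R = ρL/A = (1.61×10^-8)(340)/(1.9885e-09) = 2753 Ω
P = I²R = (0.454)² × 2753 = 567 W

567 W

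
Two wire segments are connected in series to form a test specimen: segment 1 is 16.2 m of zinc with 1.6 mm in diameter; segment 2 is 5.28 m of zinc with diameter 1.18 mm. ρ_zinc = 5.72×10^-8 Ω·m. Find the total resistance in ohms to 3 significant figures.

Segment 1: A = π(d/2)² = π(8.0000e-04 m)² = 2.011e-06 m²
R₁ = ρL/A = (5.72×10^-8)(16.2)/(2.011e-06) = 0.4609 Ω
Segment 2: A = π(d/2)² = π(5.9000e-04 m)² = 1.094e-06 m²
R₂ = (5.72×10^-8)(5.28)/(1.094e-06) = 0.2762 Ω
R = R₁ + R₂ = 0.737 Ω

0.737 Ω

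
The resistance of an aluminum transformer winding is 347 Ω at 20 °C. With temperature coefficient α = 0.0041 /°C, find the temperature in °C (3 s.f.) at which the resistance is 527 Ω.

R = R₀(1 + α(T − T₀)) ⇒ T = T₀ + (R/R₀ − 1)/α
T = 20 + (527/347 − 1)/0.0041 = 20 + (0.5187)/0.0041 = 147 °C

147 °C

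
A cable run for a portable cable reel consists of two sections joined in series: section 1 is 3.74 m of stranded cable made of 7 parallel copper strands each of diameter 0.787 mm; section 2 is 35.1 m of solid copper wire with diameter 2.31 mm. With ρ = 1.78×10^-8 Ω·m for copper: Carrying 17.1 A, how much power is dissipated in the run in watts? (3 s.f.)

49.3 W

Section 1: A_strand = π(3.9350e-04)² = 4.865e-07 m²; R₁ = ρL/(N·A_s) = (1.78×10^-8)(3.74)/(7×4.865e-07) = 0.01955 Ω
Section 2: A = π(d/2)² = π(1.1550e-03 m)² = 4.191e-06 m²
R₂ = (1.78×10^-8)(35.1)/(4.191e-06) = 0.1491 Ω
R = R₁ + R₂ = 0.1686 Ω
P = I²R = (17.1)² × 0.1686 = 49.3 W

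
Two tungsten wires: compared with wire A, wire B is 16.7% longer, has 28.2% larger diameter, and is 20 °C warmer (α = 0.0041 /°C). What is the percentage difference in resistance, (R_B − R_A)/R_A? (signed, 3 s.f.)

R ∝ ρL/d² with ρ ∝ (1+αΔT), so R_B/R_A = (1 + 16.7/100) × (1 + 28.2/100)⁻² × (1 + 0.0041×20)
= 1.167 × 0.6085 × 1.082 = 0.7683
(R_B − R_A)/R_A = 0.7683 − 1 = -23.2%

-23.2%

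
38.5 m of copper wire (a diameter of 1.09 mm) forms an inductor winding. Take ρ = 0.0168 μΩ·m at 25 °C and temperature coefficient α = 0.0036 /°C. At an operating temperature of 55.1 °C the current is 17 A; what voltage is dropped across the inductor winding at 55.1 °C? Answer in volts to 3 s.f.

13.1 V

ρ = 0.0168 μΩ·m = 1.68×10^-8 Ω·m
A = π(d/2)² = π(5.4500e-04 m)² = 9.331e-07 m²
R₍25₎ = ρL/A = (1.68×10^-8)(38.5)/(9.331e-07) = 0.6931 Ω
R₍55.1₎ = R₍25₎(1 + αΔT) = 0.6931 × (1 + 0.0036×30.1) = 0.7683 Ω
V = IR = 17 × 0.7683 = 13.1 V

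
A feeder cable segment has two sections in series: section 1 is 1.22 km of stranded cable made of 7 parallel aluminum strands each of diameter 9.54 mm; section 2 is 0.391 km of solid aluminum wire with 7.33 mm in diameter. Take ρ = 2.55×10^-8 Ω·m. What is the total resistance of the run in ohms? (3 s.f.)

0.298 Ω

Section 1: A_strand = π(4.7700e-03)² = 7.148e-05 m²; R₁ = ρL/(N·A_s) = (2.55×10^-8)(1220)/(7×7.148e-05) = 0.06217 Ω
Section 2: A = π(d/2)² = π(3.6650e-03 m)² = 4.220e-05 m²
R₂ = (2.55×10^-8)(391)/(4.220e-05) = 0.2363 Ω
R = R₁ + R₂ = 0.298 Ω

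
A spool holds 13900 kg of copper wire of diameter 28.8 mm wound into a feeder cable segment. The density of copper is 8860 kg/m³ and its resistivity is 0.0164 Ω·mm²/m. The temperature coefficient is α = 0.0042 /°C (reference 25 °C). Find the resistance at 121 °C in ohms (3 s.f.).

0.0851 Ω

ρ = 0.0164 Ω·mm²/m = 1.64×10^-8 Ω·m
A = π(d/2)² = π(1.4400e-02 m)² = 6.5144e-04 m²
L = m/(density·A) = 13900/(8860×6.5144e-04) = 2408 m
R = ρL/A = (1.64×10^-8)(2408)/(6.5144e-04) = 0.06063 Ω
R(121 °C) = 0.06063 × (1 + 0.0042×96) = 0.0851 Ω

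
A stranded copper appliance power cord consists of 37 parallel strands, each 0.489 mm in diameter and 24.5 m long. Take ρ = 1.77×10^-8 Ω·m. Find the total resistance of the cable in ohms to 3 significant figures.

0.0624 Ω

A_strand = π(2.4450e-04 m)² = 1.878e-07 m²
R_strand = ρL/A = (1.77×10^-8)(24.5)/(1.878e-07) = 2.309 Ω
R_total = R_strand/N = 2.309/37 = 0.0624 Ω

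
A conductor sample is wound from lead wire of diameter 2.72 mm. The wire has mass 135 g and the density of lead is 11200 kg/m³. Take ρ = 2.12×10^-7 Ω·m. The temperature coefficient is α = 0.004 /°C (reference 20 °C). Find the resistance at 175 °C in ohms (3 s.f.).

0.123 Ω

A = π(d/2)² = π(1.3600e-03 m)² = 5.8107e-06 m²
L = m/(density·A) = 0.135/(11200×5.8107e-06) = 2.074 m
R = ρL/A = (2.12×10^-7)(2.074)/(5.8107e-06) = 0.07568 Ω
R(175 °C) = 0.07568 × (1 + 0.004×155) = 0.123 Ω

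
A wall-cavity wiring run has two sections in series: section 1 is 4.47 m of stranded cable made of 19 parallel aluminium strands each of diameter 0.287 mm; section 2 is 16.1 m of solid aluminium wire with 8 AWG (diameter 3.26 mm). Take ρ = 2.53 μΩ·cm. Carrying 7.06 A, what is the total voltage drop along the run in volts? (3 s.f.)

0.994 V

ρ = 2.53 μΩ·cm = 2.53×10^-8 Ω·m
Section 1: A_strand = π(1.4350e-04)² = 6.469e-08 m²; R₁ = ρL/(N·A_s) = (2.53×10^-8)(4.47)/(19×6.469e-08) = 0.09201 Ω
Section 2: A = π(3.26/2 mm)² = π(1.6300e-03 m)² = 8.347e-06 m²
R₂ = (2.53×10^-8)(16.1)/(8.347e-06) = 0.0488 Ω
R = R₁ + R₂ = 0.1408 Ω
V = IR = 7.06 × 0.1408 = 0.994 V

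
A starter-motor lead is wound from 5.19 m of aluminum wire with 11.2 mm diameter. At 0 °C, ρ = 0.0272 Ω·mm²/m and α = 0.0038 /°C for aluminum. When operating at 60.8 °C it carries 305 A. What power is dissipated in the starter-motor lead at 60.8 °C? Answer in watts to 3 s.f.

164 W

ρ = 0.0272 Ω·mm²/m = 2.72×10^-8 Ω·m
A = π(d/2)² = π(5.6000e-03 m)² = 9.852e-05 m²
R₍0₎ = ρL/A = (2.72×10^-8)(5.19)/(9.852e-05) = 0.001433 Ω
R₍60.8₎ = R₍0₎(1 + αΔT) = 0.001433 × (1 + 0.0038×60.8) = 0.001764 Ω
P = I²R = (305)² × 0.001764 = 164 W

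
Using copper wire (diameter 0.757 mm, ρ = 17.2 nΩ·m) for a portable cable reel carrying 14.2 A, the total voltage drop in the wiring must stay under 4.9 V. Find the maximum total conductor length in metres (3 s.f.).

9.03 m

ρ = 17.2 nΩ·m = 1.72×10^-8 Ω·m
A = π(d/2)² = π(3.7850e-04 m)² = 4.501e-07 m²
L_max = V_max·A/(1·ρI) = (4.9)(4.501e-07)/(1.72×10^-8×14.2) = 9.03 m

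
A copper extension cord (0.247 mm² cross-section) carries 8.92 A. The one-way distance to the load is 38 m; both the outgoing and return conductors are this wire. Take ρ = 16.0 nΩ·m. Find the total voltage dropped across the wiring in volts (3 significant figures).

43.9 V

ρ = 16.0 nΩ·m = 1.60×10^-8 Ω·m
A = 0.247 mm² = 2.470e-07 m²
Total conductor length (both ways) L = 2 × 38 = 76 m
R = ρL/A = (1.60×10^-8)(76)/(2.470e-07) = 4.923 Ω
V = IR = 8.92 × 4.923 = 43.9 V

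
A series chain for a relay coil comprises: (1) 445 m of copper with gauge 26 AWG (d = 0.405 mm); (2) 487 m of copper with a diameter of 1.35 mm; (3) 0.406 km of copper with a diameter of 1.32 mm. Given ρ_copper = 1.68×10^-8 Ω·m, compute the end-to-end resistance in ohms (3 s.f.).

68.7 Ω

Seg 1: A = π(0.405/2 mm)² = π(2.0250e-04 m)² = 1.288e-07 m²
R_1 = (1.68×10^-8)(445)/(1.288e-07) = 58.03 Ω
Seg 2: A = π(d/2)² = π(6.7500e-04 m)² = 1.431e-06 m²
R_2 = (1.68×10^-8)(487)/(1.431e-06) = 5.716 Ω
Seg 3: A = π(d/2)² = π(6.6000e-04 m)² = 1.368e-06 m²
R_3 = (1.68×10^-8)(406)/(1.368e-06) = 4.984 Ω
R_total = R_1 + R_2 + R_3 = 68.7 Ω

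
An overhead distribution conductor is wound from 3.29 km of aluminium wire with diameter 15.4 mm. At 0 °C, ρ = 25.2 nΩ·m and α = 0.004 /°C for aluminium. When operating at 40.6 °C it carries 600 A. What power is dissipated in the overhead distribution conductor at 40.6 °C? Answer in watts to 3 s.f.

ρ = 25.2 nΩ·m = 2.52×10^-8 Ω·m
A = π(d/2)² = π(7.7000e-03 m)² = 1.863e-04 m²
R₍0₎ = ρL/A = (2.52×10^-8)(3290)/(1.863e-04) = 0.4451 Ω
R₍40.6₎ = R₍0₎(1 + αΔT) = 0.4451 × (1 + 0.004×40.6) = 0.5174 Ω
P = I²R = (600)² × 0.5174 = 1.86×10^5 W

1.86×10^5 W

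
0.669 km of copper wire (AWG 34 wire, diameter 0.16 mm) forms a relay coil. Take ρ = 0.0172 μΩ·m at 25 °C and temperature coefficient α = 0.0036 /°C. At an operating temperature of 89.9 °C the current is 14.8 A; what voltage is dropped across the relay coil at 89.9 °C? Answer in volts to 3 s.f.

10400 V

ρ = 0.0172 μΩ·m = 1.72×10^-8 Ω·m
A = π(0.16/2 mm)² = π(8.0000e-05 m)² = 2.011e-08 m²
R₍25₎ = ρL/A = (1.72×10^-8)(669)/(2.011e-08) = 572.3 Ω
R₍89.9₎ = R₍25₎(1 + αΔT) = 572.3 × (1 + 0.0036×64.9) = 706 Ω
V = IR = 14.8 × 706 = 10400 V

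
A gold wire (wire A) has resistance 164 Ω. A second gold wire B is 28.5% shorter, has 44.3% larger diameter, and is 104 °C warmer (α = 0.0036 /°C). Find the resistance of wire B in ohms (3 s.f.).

77.4 Ω

R ∝ ρL/d² with ρ ∝ (1+αΔT), so R_B/R_A = (1 − 28.5/100) × (1 + 44.3/100)⁻² × (1 + 0.0036×104)
= 0.715 × 0.4803 × 1.374 = 0.4719
R_B = 0.4719 × 164 = 77.4 Ω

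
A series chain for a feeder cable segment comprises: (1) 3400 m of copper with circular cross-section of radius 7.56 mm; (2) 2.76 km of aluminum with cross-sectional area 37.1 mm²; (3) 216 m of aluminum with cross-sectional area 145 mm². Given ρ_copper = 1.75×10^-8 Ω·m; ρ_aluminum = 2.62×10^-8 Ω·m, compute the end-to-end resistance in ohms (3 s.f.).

Seg 1: A = πr² = π(7.5600e-03 m)² = 1.796e-04 m²
R_1 = (1.75×10^-8)(3400)/(1.796e-04) = 0.3314 Ω
Seg 2: A = 37.1 mm² = 3.710e-05 m²
R_2 = (2.62×10^-8)(2760)/(3.710e-05) = 1.949 Ω
Seg 3: A = 145 mm² = 1.450e-04 m²
R_3 = (2.62×10^-8)(216)/(1.450e-04) = 0.03903 Ω
R_total = R_1 + R_2 + R_3 = 2.32 Ω

2.32 Ω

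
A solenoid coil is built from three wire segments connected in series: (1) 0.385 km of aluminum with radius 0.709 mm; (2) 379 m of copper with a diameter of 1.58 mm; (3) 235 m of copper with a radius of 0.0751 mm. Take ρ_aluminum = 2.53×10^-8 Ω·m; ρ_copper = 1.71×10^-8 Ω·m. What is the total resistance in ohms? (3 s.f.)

236 Ω

Seg 1: A = πr² = π(7.0900e-04 m)² = 1.579e-06 m²
R_1 = (2.53×10^-8)(385)/(1.579e-06) = 6.168 Ω
Seg 2: A = π(d/2)² = π(7.9000e-04 m)² = 1.961e-06 m²
R_2 = (1.71×10^-8)(379)/(1.961e-06) = 3.305 Ω
Seg 3: A = πr² = π(7.5100e-05 m)² = 1.772e-08 m²
R_3 = (1.71×10^-8)(235)/(1.772e-08) = 226.8 Ω
R_total = R_1 + R_2 + R_3 = 236 Ω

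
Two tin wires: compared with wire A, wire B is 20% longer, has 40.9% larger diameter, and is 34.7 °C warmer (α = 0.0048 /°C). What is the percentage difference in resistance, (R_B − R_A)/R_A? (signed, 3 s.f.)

-29.5%

R ∝ ρL/d² with ρ ∝ (1+αΔT), so R_B/R_A = (1 + 20/100) × (1 + 40.9/100)⁻² × (1 + 0.0048×34.7)
= 1.2 × 0.5037 × 1.167 = 0.7051
(R_B − R_A)/R_A = 0.7051 − 1 = -29.5%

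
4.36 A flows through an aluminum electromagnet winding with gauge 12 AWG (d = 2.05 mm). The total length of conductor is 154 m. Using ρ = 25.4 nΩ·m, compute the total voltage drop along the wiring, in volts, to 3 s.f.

5.17 V

ρ = 25.4 nΩ·m = 2.54×10^-8 Ω·m
A = π(2.05/2 mm)² = π(1.0250e-03 m)² = 3.301e-06 m²
R = ρL/A = (2.54×10^-8)(154)/(3.301e-06) = 1.185 Ω
V = IR = 4.36 × 1.185 = 5.17 V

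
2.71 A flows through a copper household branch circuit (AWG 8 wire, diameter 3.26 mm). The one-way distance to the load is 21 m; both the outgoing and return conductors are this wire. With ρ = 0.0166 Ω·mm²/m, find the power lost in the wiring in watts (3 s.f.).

ρ = 0.0166 Ω·mm²/m = 1.66×10^-8 Ω·m
A = π(3.26/2 mm)² = π(1.6300e-03 m)² = 8.347e-06 m²
Total conductor length (both ways) L = 2 × 21 = 42 m
R = ρL/A = (1.66×10^-8)(42)/(8.347e-06) = 0.08353 Ω
P = I²R = (2.71)² × 0.08353 = 0.613 W

0.613 W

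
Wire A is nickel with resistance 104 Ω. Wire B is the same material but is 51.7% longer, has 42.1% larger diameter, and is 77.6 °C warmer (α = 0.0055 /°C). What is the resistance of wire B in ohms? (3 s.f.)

111 Ω

R ∝ ρL/d² with ρ ∝ (1+αΔT), so R_B/R_A = (1 + 51.7/100) × (1 + 42.1/100)⁻² × (1 + 0.0055×77.6)
= 1.517 × 0.4952 × 1.427 = 1.072
R_B = 1.072 × 104 = 111 Ω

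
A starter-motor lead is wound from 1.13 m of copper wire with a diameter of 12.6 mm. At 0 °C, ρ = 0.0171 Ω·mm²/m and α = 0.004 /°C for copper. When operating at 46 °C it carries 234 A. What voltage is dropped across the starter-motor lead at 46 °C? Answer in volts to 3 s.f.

ρ = 0.0171 Ω·mm²/m = 1.71×10^-8 Ω·m
A = π(d/2)² = π(6.3000e-03 m)² = 1.247e-04 m²
R₍0₎ = ρL/A = (1.71×10^-8)(1.13)/(1.247e-04) = 1.550×10^-4 Ω
R₍46₎ = R₍0₎(1 + αΔT) = 1.550×10^-4 × (1 + 0.004×46) = 1.835×10^-4 Ω
V = IR = 234 × 1.835×10^-4 = 0.0429 V

0.0429 V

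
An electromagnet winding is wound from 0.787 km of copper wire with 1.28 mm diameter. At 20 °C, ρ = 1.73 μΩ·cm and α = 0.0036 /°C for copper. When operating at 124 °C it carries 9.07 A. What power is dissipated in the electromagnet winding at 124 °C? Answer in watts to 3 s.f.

ρ = 1.73 μΩ·cm = 1.73×10^-8 Ω·m
A = π(d/2)² = π(6.4000e-04 m)² = 1.287e-06 m²
R₍20₎ = ρL/A = (1.73×10^-8)(787)/(1.287e-06) = 10.58 Ω
R₍124₎ = R₍20₎(1 + αΔT) = 10.58 × (1 + 0.0036×104) = 14.54 Ω
P = I²R = (9.07)² × 14.54 = 1200 W

1200 W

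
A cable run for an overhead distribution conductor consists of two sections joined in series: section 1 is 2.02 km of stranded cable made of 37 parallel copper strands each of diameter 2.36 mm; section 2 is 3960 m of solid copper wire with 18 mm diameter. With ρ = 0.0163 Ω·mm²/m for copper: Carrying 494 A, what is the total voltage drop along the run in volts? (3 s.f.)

ρ = 0.0163 Ω·mm²/m = 1.63×10^-8 Ω·m
Section 1: A_strand = π(1.1800e-03)² = 4.374e-06 m²; R₁ = ρL/(N·A_s) = (1.63×10^-8)(2020)/(37×4.374e-06) = 0.2034 Ω
Section 2: A = π(d/2)² = π(9.0000e-03 m)² = 2.545e-04 m²
R₂ = (1.63×10^-8)(3960)/(2.545e-04) = 0.2537 Ω
R = R₁ + R₂ = 0.4571 Ω
V = IR = 494 × 0.4571 = 226 V

226 V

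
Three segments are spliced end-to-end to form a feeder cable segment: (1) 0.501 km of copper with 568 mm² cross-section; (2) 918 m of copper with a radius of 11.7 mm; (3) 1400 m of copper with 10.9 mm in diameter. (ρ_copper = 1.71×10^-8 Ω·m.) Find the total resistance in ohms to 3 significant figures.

Seg 1: A = 568 mm² = 5.680e-04 m²
R_1 = (1.71×10^-8)(501)/(5.680e-04) = 0.01508 Ω
Seg 2: A = πr² = π(1.1700e-02 m)² = 4.301e-04 m²
R_2 = (1.71×10^-8)(918)/(4.301e-04) = 0.0365 Ω
Seg 3: A = π(d/2)² = π(5.4500e-03 m)² = 9.331e-05 m²
R_3 = (1.71×10^-8)(1400)/(9.331e-05) = 0.2566 Ω
R_total = R_1 + R_2 + R_3 = 0.308 Ω

0.308 Ω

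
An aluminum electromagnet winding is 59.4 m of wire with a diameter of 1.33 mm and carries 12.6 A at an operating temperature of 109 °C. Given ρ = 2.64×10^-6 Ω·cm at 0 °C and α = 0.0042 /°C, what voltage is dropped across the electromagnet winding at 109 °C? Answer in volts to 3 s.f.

ρ = 2.64×10^-6 Ω·cm = 2.64×10^-8 Ω·m
A = π(d/2)² = π(6.6500e-04 m)² = 1.389e-06 m²
R₍0₎ = ρL/A = (2.64×10^-8)(59.4)/(1.389e-06) = 1.129 Ω
R₍109₎ = R₍0₎(1 + αΔT) = 1.129 × (1 + 0.0042×109) = 1.645 Ω
V = IR = 12.6 × 1.645 = 20.7 V

20.7 V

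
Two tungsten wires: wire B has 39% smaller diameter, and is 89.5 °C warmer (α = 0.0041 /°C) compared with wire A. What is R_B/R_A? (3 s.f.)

R ∝ ρL/d² with ρ ∝ (1+αΔT), so R_B/R_A = (1 − 39/100)⁻² × (1 + 0.0041×89.5)
= 2.687 × 1.367 = 3.67

3.67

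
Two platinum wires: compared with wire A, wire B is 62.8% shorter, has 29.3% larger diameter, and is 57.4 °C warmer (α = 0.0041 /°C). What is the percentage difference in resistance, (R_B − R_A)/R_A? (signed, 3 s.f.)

-72.5%

R ∝ ρL/d² with ρ ∝ (1+αΔT), so R_B/R_A = (1 − 62.8/100) × (1 + 29.3/100)⁻² × (1 + 0.0041×57.4)
= 0.372 × 0.5981 × 1.235 = 0.2749
(R_B − R_A)/R_A = 0.2749 − 1 = -72.5%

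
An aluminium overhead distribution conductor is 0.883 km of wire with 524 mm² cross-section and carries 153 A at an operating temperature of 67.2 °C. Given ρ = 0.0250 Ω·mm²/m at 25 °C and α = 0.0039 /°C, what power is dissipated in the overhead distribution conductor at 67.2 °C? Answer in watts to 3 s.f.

ρ = 0.0250 Ω·mm²/m = 2.50×10^-8 Ω·m
A = 524 mm² = 5.240e-04 m²
R₍25₎ = ρL/A = (2.50×10^-8)(883)/(5.240e-04) = 0.04213 Ω
R₍67.2₎ = R₍25₎(1 + αΔT) = 0.04213 × (1 + 0.0039×42.2) = 0.04906 Ω
P = I²R = (153)² × 0.04906 = 1150 W

1150 W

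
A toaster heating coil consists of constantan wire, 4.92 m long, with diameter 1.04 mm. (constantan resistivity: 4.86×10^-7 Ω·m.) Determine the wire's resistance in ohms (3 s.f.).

2.81 Ω

A = π(d/2)² = π(5.2000e-04 m)² = 8.495e-07 m²
R = ρL/A = (4.86×10^-7)(4.92 m)/(8.495e-07 m²) = 2.81 Ω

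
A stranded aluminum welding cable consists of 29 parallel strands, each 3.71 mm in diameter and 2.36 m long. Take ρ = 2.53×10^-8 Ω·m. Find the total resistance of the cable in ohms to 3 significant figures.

A_strand = π(1.8550e-03 m)² = 1.081e-05 m²
R_strand = ρL/A = (2.53×10^-8)(2.36)/(1.081e-05) = 0.005523 Ω
R_total = R_strand/N = 0.005523/29 = 1.90×10^-4 Ω

1.90×10^-4 Ω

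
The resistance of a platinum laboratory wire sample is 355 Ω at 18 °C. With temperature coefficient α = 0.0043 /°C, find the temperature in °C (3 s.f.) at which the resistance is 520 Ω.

R = R₀(1 + α(T − T₀)) ⇒ T = T₀ + (R/R₀ − 1)/α
T = 18 + (520/355 − 1)/0.0043 = 18 + (0.4648)/0.0043 = 126 °C

126 °C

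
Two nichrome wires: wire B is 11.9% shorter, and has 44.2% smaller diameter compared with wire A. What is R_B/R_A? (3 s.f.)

R ∝ L/d², so R_B/R_A = (1 − 11.9/100) × (1 − 44.2/100)⁻²
= 0.881 × 3.212 = 2.83

2.83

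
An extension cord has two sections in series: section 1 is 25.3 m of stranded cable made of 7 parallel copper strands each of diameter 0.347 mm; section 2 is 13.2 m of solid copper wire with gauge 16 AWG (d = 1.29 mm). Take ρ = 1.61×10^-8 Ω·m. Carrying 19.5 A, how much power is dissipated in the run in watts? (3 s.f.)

Section 1: A_strand = π(1.7350e-04)² = 9.457e-08 m²; R₁ = ρL/(N·A_s) = (1.61×10^-8)(25.3)/(7×9.457e-08) = 0.6153 Ω
Section 2: A = π(1.29/2 mm)² = π(6.4500e-04 m)² = 1.307e-06 m²
R₂ = (1.61×10^-8)(13.2)/(1.307e-06) = 0.1626 Ω
R = R₁ + R₂ = 0.7779 Ω
P = I²R = (19.5)² × 0.7779 = 296 W

296 W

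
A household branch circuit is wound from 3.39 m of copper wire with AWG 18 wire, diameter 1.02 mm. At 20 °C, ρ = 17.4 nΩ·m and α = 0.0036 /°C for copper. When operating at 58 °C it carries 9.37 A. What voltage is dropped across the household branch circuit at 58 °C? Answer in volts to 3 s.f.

ρ = 17.4 nΩ·m = 1.74×10^-8 Ω·m
A = π(1.02/2 mm)² = π(5.1000e-04 m)² = 8.171e-07 m²
R₍20₎ = ρL/A = (1.74×10^-8)(3.39)/(8.171e-07) = 0.07219 Ω
R₍58₎ = R₍20₎(1 + αΔT) = 0.07219 × (1 + 0.0036×38) = 0.08206 Ω
V = IR = 9.37 × 0.08206 = 0.769 V

0.769 V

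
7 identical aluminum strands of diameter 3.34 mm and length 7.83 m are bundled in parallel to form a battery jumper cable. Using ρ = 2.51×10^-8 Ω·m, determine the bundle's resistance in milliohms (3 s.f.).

A_strand = π(1.6700e-03 m)² = 8.762e-06 m²
R_strand = ρL/A = (2.51×10^-8)(7.83)/(8.762e-06) = 0.02243 Ω
R_total = R_strand/N = 0.02243/7 = 3.20 mΩ

3.20 mΩ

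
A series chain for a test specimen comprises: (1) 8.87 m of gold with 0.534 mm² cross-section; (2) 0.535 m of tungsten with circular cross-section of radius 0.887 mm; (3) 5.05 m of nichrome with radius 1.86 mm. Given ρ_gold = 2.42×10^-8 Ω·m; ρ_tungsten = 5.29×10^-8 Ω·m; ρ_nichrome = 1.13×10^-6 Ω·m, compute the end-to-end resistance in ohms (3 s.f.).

Seg 1: A = 0.534 mm² = 5.340e-07 m²
R_1 = (2.42×10^-8)(8.87)/(5.340e-07) = 0.402 Ω
Seg 2: A = πr² = π(8.8700e-04 m)² = 2.472e-06 m²
R_2 = (5.29×10^-8)(0.535)/(2.472e-06) = 0.01145 Ω
Seg 3: A = πr² = π(1.8600e-03 m)² = 1.087e-05 m²
R_3 = (1.13×10^-6)(5.05)/(1.087e-05) = 0.525 Ω
R_total = R_1 + R_2 + R_3 = 0.938 Ω

0.938 Ω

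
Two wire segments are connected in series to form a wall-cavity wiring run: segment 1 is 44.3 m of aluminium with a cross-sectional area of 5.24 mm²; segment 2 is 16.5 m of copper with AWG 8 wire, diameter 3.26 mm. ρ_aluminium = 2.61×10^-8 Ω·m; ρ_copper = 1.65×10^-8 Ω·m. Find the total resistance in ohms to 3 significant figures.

Segment 1: A = 5.24 mm² = 5.240e-06 m²
R₁ = ρL/A = (2.61×10^-8)(44.3)/(5.240e-06) = 0.2207 Ω
Segment 2: A = π(3.26/2 mm)² = π(1.6300e-03 m)² = 8.347e-06 m²
R₂ = (1.65×10^-8)(16.5)/(8.347e-06) = 0.03262 Ω
R = R₁ + R₂ = 0.253 Ω

0.253 Ω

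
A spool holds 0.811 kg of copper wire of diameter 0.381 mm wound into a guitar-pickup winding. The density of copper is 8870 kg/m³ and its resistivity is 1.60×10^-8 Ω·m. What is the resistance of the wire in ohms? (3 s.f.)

113 Ω

A = π(d/2)² = π(1.9050e-04 m)² = 1.1401e-07 m²
L = m/(density·A) = 0.811/(8870×1.1401e-07) = 802 m
R = ρL/A = (1.60×10^-8)(802)/(1.1401e-07) = 113 Ω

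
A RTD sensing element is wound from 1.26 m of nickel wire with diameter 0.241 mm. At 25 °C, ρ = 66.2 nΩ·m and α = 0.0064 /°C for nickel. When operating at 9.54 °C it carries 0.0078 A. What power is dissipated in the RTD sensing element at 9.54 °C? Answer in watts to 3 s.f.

ρ = 66.2 nΩ·m = 6.62×10^-8 Ω·m
A = π(d/2)² = π(1.2050e-04 m)² = 4.562e-08 m²
R₍25₎ = ρL/A = (6.62×10^-8)(1.26)/(4.562e-08) = 1.829 Ω
R₍9.54₎ = R₍25₎(1 + αΔT) = 1.829 × (1 + 0.0064×-15.5) = 1.648 Ω
P = I²R = (0.0078)² × 1.648 = 1.00×10^-4 W

1.00×10^-4 W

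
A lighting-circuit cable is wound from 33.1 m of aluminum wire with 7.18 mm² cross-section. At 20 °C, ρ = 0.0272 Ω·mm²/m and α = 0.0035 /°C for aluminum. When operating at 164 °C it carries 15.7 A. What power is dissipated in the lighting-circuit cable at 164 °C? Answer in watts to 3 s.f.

46.5 W

ρ = 0.0272 Ω·mm²/m = 2.72×10^-8 Ω·m
A = 7.18 mm² = 7.180e-06 m²
R₍20₎ = ρL/A = (2.72×10^-8)(33.1)/(7.180e-06) = 0.1254 Ω
R₍164₎ = R₍20₎(1 + αΔT) = 0.1254 × (1 + 0.0035×144) = 0.1886 Ω
P = I²R = (15.7)² × 0.1886 = 46.5 W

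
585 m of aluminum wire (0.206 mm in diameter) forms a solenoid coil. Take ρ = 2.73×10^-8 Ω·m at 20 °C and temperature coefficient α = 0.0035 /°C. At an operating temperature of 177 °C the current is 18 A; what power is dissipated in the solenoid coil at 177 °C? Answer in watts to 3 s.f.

2.41×10^5 W

A = π(d/2)² = π(1.0300e-04 m)² = 3.333e-08 m²
R₍20₎ = ρL/A = (2.73×10^-8)(585)/(3.333e-08) = 479.2 Ω
R₍177₎ = R₍20₎(1 + αΔT) = 479.2 × (1 + 0.0035×157) = 742.5 Ω
P = I²R = (18)² × 742.5 = 2.41×10^5 W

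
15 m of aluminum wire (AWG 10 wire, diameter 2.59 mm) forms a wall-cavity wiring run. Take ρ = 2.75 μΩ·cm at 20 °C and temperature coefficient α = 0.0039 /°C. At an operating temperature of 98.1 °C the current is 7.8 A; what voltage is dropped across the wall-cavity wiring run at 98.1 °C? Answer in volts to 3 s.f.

0.797 V

ρ = 2.75 μΩ·cm = 2.75×10^-8 Ω·m
A = π(2.59/2 mm)² = π(1.2950e-03 m)² = 5.269e-06 m²
R₍20₎ = ρL/A = (2.75×10^-8)(15)/(5.269e-06) = 0.0783 Ω
R₍98.1₎ = R₍20₎(1 + αΔT) = 0.0783 × (1 + 0.0039×78.1) = 0.1021 Ω
V = IR = 7.8 × 0.1021 = 0.797 V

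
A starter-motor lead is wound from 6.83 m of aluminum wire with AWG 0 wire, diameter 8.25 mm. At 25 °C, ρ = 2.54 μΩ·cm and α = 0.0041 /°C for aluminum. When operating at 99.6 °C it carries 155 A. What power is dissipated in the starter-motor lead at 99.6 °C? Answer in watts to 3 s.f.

102 W

ρ = 2.54 μΩ·cm = 2.54×10^-8 Ω·m
A = π(8.25/2 mm)² = π(4.1250e-03 m)² = 5.346e-05 m²
R₍25₎ = ρL/A = (2.54×10^-8)(6.83)/(5.346e-05) = 0.003245 Ω
R₍99.6₎ = R₍25₎(1 + αΔT) = 0.003245 × (1 + 0.0041×74.6) = 0.004238 Ω
P = I²R = (155)² × 0.004238 = 102 W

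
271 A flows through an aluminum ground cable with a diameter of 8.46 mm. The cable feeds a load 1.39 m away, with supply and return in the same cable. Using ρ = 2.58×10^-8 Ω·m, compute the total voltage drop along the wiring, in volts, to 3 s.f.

0.346 V

A = π(d/2)² = π(4.2300e-03 m)² = 5.621e-05 m²
Total conductor length (both ways) L = 2 × 1.39 = 2.78 m
R = ρL/A = (2.58×10^-8)(2.78)/(5.621e-05) = 0.001276 Ω
V = IR = 271 × 0.001276 = 0.346 V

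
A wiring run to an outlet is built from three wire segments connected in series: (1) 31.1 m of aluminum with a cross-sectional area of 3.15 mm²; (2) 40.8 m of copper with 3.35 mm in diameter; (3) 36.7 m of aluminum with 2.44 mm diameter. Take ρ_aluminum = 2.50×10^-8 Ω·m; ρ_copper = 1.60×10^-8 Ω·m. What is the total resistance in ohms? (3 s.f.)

Seg 1: A = 3.15 mm² = 3.150e-06 m²
R_1 = (2.50×10^-8)(31.1)/(3.150e-06) = 0.2468 Ω
Seg 2: A = π(d/2)² = π(1.6750e-03 m)² = 8.814e-06 m²
R_2 = (1.60×10^-8)(40.8)/(8.814e-06) = 0.07406 Ω
Seg 3: A = π(d/2)² = π(1.2200e-03 m)² = 4.676e-06 m²
R_3 = (2.50×10^-8)(36.7)/(4.676e-06) = 0.1962 Ω
R_total = R_1 + R_2 + R_3 = 0.517 Ω

0.517 Ω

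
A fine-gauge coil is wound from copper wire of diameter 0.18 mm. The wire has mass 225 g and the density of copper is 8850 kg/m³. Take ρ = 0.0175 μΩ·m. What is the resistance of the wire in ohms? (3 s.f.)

ρ = 0.0175 μΩ·m = 1.75×10^-8 Ω·m
A = π(d/2)² = π(9.0000e-05 m)² = 2.5447e-08 m²
L = m/(density·A) = 0.225/(8850×2.5447e-08) = 999.1 m
R = ρL/A = (1.75×10^-8)(999.1)/(2.5447e-08) = 687 Ω

687 Ω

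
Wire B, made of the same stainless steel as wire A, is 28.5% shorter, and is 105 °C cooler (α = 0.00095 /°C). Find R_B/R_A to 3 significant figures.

0.644

R ∝ ρL/d² with ρ ∝ (1+αΔT), so R_B/R_A = (1 − 28.5/100) × (1 − 0.00095×105)
= 0.715 × 0.9002 = 0.644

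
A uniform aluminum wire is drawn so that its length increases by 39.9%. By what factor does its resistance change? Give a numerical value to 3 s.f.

1.96

k = 1 + 39.9/100 = 1.399; volume constant ⇒ A' = A/k, so R' = k²R.
Factor = 1.96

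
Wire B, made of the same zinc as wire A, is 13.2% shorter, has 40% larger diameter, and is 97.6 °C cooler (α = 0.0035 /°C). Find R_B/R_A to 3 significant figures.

R ∝ ρL/d² with ρ ∝ (1+αΔT), so R_B/R_A = (1 − 13.2/100) × (1 + 40/100)⁻² × (1 − 0.0035×97.6)
= 0.868 × 0.5102 × 0.6584 = 0.292

0.292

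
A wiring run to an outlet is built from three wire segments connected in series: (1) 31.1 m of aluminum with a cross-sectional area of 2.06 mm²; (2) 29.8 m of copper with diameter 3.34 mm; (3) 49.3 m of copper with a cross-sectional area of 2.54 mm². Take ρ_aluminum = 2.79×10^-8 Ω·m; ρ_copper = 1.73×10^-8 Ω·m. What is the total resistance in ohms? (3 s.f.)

Seg 1: A = 2.06 mm² = 2.060e-06 m²
R_1 = (2.79×10^-8)(31.1)/(2.060e-06) = 0.4212 Ω
Seg 2: A = π(d/2)² = π(1.6700e-03 m)² = 8.762e-06 m²
R_2 = (1.73×10^-8)(29.8)/(8.762e-06) = 0.05884 Ω
Seg 3: A = 2.54 mm² = 2.540e-06 m²
R_3 = (1.73×10^-8)(49.3)/(2.540e-06) = 0.3358 Ω
R_total = R_1 + R_2 + R_3 = 0.816 Ω

0.816 Ω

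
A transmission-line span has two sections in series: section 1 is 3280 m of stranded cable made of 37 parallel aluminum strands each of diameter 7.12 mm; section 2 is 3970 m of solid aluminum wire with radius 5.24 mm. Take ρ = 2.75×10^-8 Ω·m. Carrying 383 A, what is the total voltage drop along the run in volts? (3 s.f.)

508 V

Section 1: A_strand = π(3.5600e-03)² = 3.982e-05 m²; R₁ = ρL/(N·A_s) = (2.75×10^-8)(3280)/(37×3.982e-05) = 0.06123 Ω
Section 2: A = πr² = π(5.2400e-03 m)² = 8.626e-05 m²
R₂ = (2.75×10^-8)(3970)/(8.626e-05) = 1.266 Ω
R = R₁ + R₂ = 1.327 Ω
V = IR = 383 × 1.327 = 508 V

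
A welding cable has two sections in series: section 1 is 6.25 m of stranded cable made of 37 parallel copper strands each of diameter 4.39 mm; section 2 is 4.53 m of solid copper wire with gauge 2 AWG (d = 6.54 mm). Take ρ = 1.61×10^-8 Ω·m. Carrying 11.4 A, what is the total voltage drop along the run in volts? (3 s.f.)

0.0268 V

Section 1: A_strand = π(2.1950e-03)² = 1.514e-05 m²; R₁ = ρL/(N·A_s) = (1.61×10^-8)(6.25)/(37×1.514e-05) = 1.797×10^-4 Ω
Section 2: A = π(6.54/2 mm)² = π(3.2700e-03 m)² = 3.359e-05 m²
R₂ = (1.61×10^-8)(4.53)/(3.359e-05) = 0.002171 Ω
R = R₁ + R₂ = 0.002351 Ω
V = IR = 11.4 × 0.002351 = 0.0268 V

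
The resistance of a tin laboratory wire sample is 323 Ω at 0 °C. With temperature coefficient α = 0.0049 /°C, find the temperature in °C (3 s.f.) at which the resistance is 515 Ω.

R = R₀(1 + α(T − T₀)) ⇒ T = T₀ + (R/R₀ − 1)/α
T = 0 + (515/323 − 1)/0.0049 = 0 + (0.5944)/0.0049 = 121 °C

121 °C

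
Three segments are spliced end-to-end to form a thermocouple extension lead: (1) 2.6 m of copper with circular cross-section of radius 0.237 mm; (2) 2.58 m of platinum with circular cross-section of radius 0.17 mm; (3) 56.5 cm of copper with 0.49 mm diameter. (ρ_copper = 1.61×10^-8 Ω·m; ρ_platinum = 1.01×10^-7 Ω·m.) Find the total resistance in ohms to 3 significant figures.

Seg 1: A = πr² = π(2.3700e-04 m)² = 1.765e-07 m²
R_1 = (1.61×10^-8)(2.6)/(1.765e-07) = 0.2372 Ω
Seg 2: A = πr² = π(1.7000e-04 m)² = 9.079e-08 m²
R_2 = (1.01×10^-7)(2.58)/(9.079e-08) = 2.87 Ω
Seg 3: A = π(d/2)² = π(2.4500e-04 m)² = 1.886e-07 m²
R_3 = (1.61×10^-8)(0.565)/(1.886e-07) = 0.04824 Ω
R_total = R_1 + R_2 + R_3 = 3.16 Ω

3.16 Ω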